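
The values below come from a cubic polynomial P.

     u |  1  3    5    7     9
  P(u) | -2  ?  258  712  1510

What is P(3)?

52

On equispaced nodes a degree-3 polynomial has vanishing fourth forward difference, so
  P(1) - 4·P(3) + 6·P(5) - 4·P(7) + P(9) = 0.
Substituting the known values and solving for P(3):
  -4·P(3) = -208
  P(3) = 52.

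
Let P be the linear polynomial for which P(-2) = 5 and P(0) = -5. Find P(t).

P(t) = -5t - 5

Write P(t) = at + b. Substituting each data point gives a linear system:
  -2a + b = 5
  b = -5
Solving the system yields a = -5, b = -5.
So P(t) = -5t - 5.
Check: P(-2) = 5. ✓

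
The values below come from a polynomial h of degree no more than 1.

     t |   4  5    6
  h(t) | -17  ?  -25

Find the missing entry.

-21

The 2 known points determine the degree-1 polynomial uniquely.
Write h(t) = at + b. Substituting each data point gives a linear system:
  4a + b = -17
  6a + b = -25
Solving the system yields a = -4, b = -1.
So h(t) = -4t - 1.
Then h(5) = -21.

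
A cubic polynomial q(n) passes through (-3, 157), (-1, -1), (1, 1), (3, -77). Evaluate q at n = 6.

Forward differences of the values at n = -3, -1, 1, 3:
  q  : 157  -1  1  -77
  Δ  : -158  2  -78
  Δ^2: 160  -80
  Δ^3: -240
The third differences are constant, confirming degree 3.
Interpolating (Newton forward form) and evaluating at n = 6 gives q(6) = -869.

-869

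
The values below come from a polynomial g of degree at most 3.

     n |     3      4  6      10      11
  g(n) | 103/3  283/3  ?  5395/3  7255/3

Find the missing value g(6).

1075/3

The 4 known points determine the degree-3 polynomial uniquely.
Write g(n) = an^3 + bn^2 + cn + d. Substituting each data point gives a linear system:
  27a + 9b + 3c + d = 103/3
  64a + 16b + 4c + d = 283/3
  1000a + 100b + 10c + d = 5395/3
  1331a + 121b + 11c + d = 7255/3
Solving the system yields a = 2, b = -2, c = 0, d = -5/3.
So g(n) = 2n^3 - 2n^2 - 5/3.
Then g(6) = 1075/3.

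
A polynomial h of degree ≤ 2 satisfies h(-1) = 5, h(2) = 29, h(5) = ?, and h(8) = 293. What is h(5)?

125

On equispaced nodes a degree-2 polynomial has vanishing third forward difference, so
  - h(-1) + 3·h(2) - 3·h(5) + h(8) = 0.
Substituting the known values and solving for h(5):
  -3·h(5) = -375
  h(5) = 125.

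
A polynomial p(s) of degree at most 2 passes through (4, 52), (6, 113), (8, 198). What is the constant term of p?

2

Write p(s) = as^2 + bs + c. Substituting each data point gives a linear system:
  16a + 4b + c = 52
  36a + 6b + c = 113
  64a + 8b + c = 198
Solving the system yields a = 3, b = 1/2, c = 2.
So p(s) = 3s^2 + (1/2)s + 2.
The constant term is 2.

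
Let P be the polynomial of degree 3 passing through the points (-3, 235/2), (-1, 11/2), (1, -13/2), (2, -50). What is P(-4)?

286

Write P(n) = an^3 + bn^2 + cn + d. Substituting each data point gives a linear system:
  -27a + 9b - 3c + d = 235/2
  -a + b - c + d = 11/2
  a + b + c + d = -13/2
  8a + 4b + 2c + d = -50
Solving the system yields a = -5, b = -5/2, c = -1, d = 2.
So P(n) = -5n^3 - (5/2)n^2 - n + 2.
Then P(-4) = 286.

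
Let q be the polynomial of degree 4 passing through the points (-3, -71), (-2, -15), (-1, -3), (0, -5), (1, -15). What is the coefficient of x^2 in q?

-3

Write q(x) = ax^4 + bx^3 + cx^2 + dx + e. Substituting each data point gives a linear system:
  81a - 27b + 9c - 3d + e = -71
  16a - 8b + 4c - 2d + e = -15
  a - b + c - d + e = -3
  e = -5
  a + b + c + d + e = -15
Solving the system yields a = -1, b = -1, c = -3, d = -5, e = -5.
So q(x) = -x⁴ - x³ - 3x² - 5x - 5.
The coefficient of x^2 is -3.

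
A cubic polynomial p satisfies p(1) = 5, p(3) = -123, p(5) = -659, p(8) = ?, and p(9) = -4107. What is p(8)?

The 4 known points determine the degree-3 polynomial uniquely.
Write p(x) = ax^3 + bx^2 + cx + d. Substituting each data point gives a linear system:
  a + b + c + d = 5
  27a + 9b + 3c + d = -123
  125a + 25b + 5c + d = -659
  729a + 81b + 9c + d = -4107
Solving the system yields a = -6, b = 3, c = 2, d = 6.
So p(x) = -6x³ + 3x² + 2x + 6.
Then p(8) = -2858.

-2858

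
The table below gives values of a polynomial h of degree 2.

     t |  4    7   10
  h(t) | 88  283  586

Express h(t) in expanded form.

h(t) = 6t^2 - t - 4

Using the Lagrange interpolation formula with nodes 4, 7, 10:
  L_0(t) = (t - 7)(t - 10) / 18
  L_1(t) = (t - 4)(t - 10) / -9
  L_2(t) = (t - 4)(t - 7) / 18
Then h(t) = 88·L_0(t) + 283·L_1(t) + 586·L_2(t).
Expanding and collecting terms gives h(t) = 6t^2 - t - 4.
Check: h(10) = 586. ✓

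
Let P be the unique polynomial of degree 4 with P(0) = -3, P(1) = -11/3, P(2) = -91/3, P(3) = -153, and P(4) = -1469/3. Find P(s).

Write P(s) = as^4 + bs^3 + cs^2 + ds + e. Substituting each data point gives a linear system:
  e = -3
  a + b + c + d + e = -11/3
  16a + 8b + 4c + 2d + e = -91/3
  81a + 27b + 9c + 3d + e = -153
  256a + 64b + 16c + 4d + e = -1469/3
Solving the system yields a = -2, b = 1/3, c = 0, d = 1, e = -3.
So P(s) = -2s^4 + (1/3)s^3 + s - 3.
Check: P(0) = -3. ✓

P(s) = -2s^4 + (1/3)s^3 + s - 3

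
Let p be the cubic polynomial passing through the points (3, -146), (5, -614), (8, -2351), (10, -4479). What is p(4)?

-327

Using the Lagrange interpolation formula with nodes 3, 5, 8, 10:
  L_0(u) = (u - 5)(u - 8)(u - 10) / -70
  L_1(u) = (u - 3)(u - 8)(u - 10) / 30
  L_2(u) = (u - 3)(u - 5)(u - 10) / -30
  L_3(u) = (u - 3)(u - 5)(u - 8) / 70
Then p(u) = -146·L_0(u) - 614·L_1(u) - 2351·L_2(u) - 4479·L_3(u).
Expanding and collecting terms gives p(u) = -4u^3 - 5u^2 + 2u + 1.
Evaluating at u = 4: p(4) = -327.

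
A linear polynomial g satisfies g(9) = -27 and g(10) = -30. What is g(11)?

Write g(s) = as + b. Substituting each data point gives a linear system:
  9a + b = -27
  10a + b = -30
Solving the system yields a = -3, b = 0.
So g(s) = -3s.
Then g(11) = -33.

-33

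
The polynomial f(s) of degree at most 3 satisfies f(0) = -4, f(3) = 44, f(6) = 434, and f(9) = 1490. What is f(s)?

Using the Lagrange interpolation formula with nodes 0, 3, 6, 9:
  L_0(s) = (s - 3)(s - 6)(s - 9) / -162
  L_1(s) = s(s - 6)(s - 9) / 54
  L_2(s) = s(s - 3)(s - 9) / -54
  L_3(s) = s(s - 3)(s - 6) / 162
Then f(s) = -4·L_0(s) + 44·L_1(s) + 434·L_2(s) + 1490·L_3(s).
Expanding and collecting terms gives f(s) = 2s³ + s² - 5s - 4.
Check: f(3) = 44. ✓

f(s) = 2s^3 + s^2 - 5s - 4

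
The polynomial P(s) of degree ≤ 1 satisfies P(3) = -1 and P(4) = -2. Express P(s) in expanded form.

P(s) = -s + 2

Using the Lagrange interpolation formula with nodes 3, 4:
  L_0(s) = (s - 4) / -1
  L_1(s) = (s - 3) / 1
Then P(s) = -1·L_0(s) - 2·L_1(s).
Expanding and collecting terms gives P(s) = -s + 2.
Check: P(4) = -2. ✓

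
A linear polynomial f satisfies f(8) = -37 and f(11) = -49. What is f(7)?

Using the Lagrange interpolation formula with nodes 8, 11:
  L_0(t) = (t - 11) / -3
  L_1(t) = (t - 8) / 3
Then f(t) = -37·L_0(t) - 49·L_1(t).
Expanding and collecting terms gives f(t) = -4t - 5.
Evaluating at t = 7: f(7) = -33.

-33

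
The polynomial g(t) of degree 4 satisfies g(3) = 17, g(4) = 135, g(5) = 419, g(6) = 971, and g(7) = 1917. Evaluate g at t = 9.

5615

Write g(t) = at^4 + bt^3 + ct^2 + dt + e. Substituting each data point gives a linear system:
  81a + 27b + 9c + 3d + e = 17
  256a + 64b + 16c + 4d + e = 135
  625a + 125b + 25c + 5d + e = 419
  1296a + 216b + 36c + 6d + e = 971
  2401a + 343b + 49c + 7d + e = 1917
Solving the system yields a = 1, b = -1, c = -2, d = -6, e = -1.
So g(t) = t^4 - t^3 - 2t^2 - 6t - 1.
Then g(9) = 5615.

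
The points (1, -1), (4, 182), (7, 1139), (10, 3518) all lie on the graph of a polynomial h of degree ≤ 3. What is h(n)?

Write h(n) = an^3 + bn^2 + cn + d. Substituting each data point gives a linear system:
  a + b + c + d = -1
  64a + 16b + 4c + d = 182
  343a + 49b + 7c + d = 1139
  1000a + 100b + 10c + d = 3518
Solving the system yields a = 4, b = -5, c = 2, d = -2.
So h(n) = 4n^3 - 5n^2 + 2n - 2.
Check: h(7) = 1139. ✓

h(n) = 4n^3 - 5n^2 + 2n - 2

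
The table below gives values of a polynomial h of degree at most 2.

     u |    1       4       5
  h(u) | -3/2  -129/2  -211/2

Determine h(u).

h(u) = -5u^2 + 4u - 1/2

Write h(u) = au^2 + bu + c. Substituting each data point gives a linear system:
  a + b + c = -3/2
  16a + 4b + c = -129/2
  25a + 5b + c = -211/2
Solving the system yields a = -5, b = 4, c = -1/2.
So h(u) = -5u² + 4u - 1/2.
Check: h(5) = -211/2. ✓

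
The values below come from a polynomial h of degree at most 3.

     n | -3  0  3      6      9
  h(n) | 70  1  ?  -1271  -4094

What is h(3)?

The 4 known points determine the degree-3 polynomial uniquely.
Write h(n) = an^3 + bn^2 + cn + d. Substituting each data point gives a linear system:
  -27a + 9b - 3c + d = 70
  d = 1
  216a + 36b + 6c + d = -1271
  729a + 81b + 9c + d = -4094
Solving the system yields a = -5, b = -6, c = 4, d = 1.
So h(n) = -5n^3 - 6n^2 + 4n + 1.
Then h(3) = -176.

-176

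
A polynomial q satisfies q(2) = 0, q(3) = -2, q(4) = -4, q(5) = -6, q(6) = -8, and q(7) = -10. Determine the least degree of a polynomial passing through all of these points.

Forward differences of the values at u = 2, 3, 4, 5, 6, 7:
  q  : 0  -2  -4  -6  -8  -10
  Δ  : -2  -2  -2  -2  -2
  Δ^2: 0  0  0  0
  Δ^3: 0  0  0
  Δ^4: 0  0
  Δ^5: 0
The first differences are constant (-2) and nonzero, while all higher differences vanish, so the minimal degree is 1.

1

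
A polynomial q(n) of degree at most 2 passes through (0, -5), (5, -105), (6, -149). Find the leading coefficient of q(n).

-4

Write q(n) = an^2 + bn + c. Substituting each data point gives a linear system:
  c = -5
  25a + 5b + c = -105
  36a + 6b + c = -149
Solving the system yields a = -4, b = 0, c = -5.
So q(n) = -4n² - 5.
The leading coefficient is -4.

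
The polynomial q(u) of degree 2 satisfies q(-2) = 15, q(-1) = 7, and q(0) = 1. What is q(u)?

Using the Lagrange interpolation formula with nodes -2, -1, 0:
  L_0(u) = (u + 1)u / 2
  L_1(u) = (u + 2)u / -1
  L_2(u) = (u + 2)(u + 1) / 2
Then q(u) = 15·L_0(u) + 7·L_1(u) + 1·L_2(u).
Expanding and collecting terms gives q(u) = u^2 - 5u + 1.
Check: q(0) = 1. ✓

q(u) = u^2 - 5u + 1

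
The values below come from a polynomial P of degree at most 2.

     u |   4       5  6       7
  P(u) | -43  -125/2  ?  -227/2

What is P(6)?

-86

The 3 known points determine the degree-2 polynomial uniquely.
Write P(u) = au^2 + bu + c. Substituting each data point gives a linear system:
  16a + 4b + c = -43
  25a + 5b + c = -125/2
  49a + 7b + c = -227/2
Solving the system yields a = -2, b = -3/2, c = -5.
So P(u) = -2u^2 - (3/2)u - 5.
Then P(6) = -86.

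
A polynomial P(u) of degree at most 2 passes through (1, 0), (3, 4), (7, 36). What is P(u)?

P(u) = u^2 - 2u + 1

Write P(u) = au^2 + bu + c. Substituting each data point gives a linear system:
  a + b + c = 0
  9a + 3b + c = 4
  49a + 7b + c = 36
Solving the system yields a = 1, b = -2, c = 1.
So P(u) = u^2 - 2u + 1.
Check: P(7) = 36. ✓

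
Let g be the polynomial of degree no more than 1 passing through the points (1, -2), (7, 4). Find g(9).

Using the Lagrange interpolation formula with nodes 1, 7:
  L_0(u) = (u - 7) / -6
  L_1(u) = (u - 1) / 6
Then g(u) = -2·L_0(u) + 4·L_1(u).
Expanding and collecting terms gives g(u) = u - 3.
Evaluating at u = 9: g(9) = 6.

6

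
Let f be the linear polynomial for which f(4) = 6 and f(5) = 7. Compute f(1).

3

Write f(n) = an + b. Substituting each data point gives a linear system:
  4a + b = 6
  5a + b = 7
Solving the system yields a = 1, b = 2.
So f(n) = n + 2.
Then f(1) = 3.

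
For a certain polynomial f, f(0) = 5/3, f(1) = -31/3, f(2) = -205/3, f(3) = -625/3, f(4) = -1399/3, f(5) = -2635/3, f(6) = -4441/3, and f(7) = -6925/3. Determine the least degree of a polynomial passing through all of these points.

Forward differences of the values at t = 0, 1, 2, 3, 4, 5, 6, 7:
  f  : 5/3  -31/3  -205/3  -625/3  -1399/3  -2635/3  -4441/3  -6925/3
  Δ  : -12  -58  -140  -258  -412  -602  -828
  Δ^2: -46  -82  -118  -154  -190  -226
  Δ^3: -36  -36  -36  -36  -36
  Δ^4: 0  0  0  0
  Δ^5: 0  0  0
  Δ^6: 0  0
  Δ^7: 0
The third differences are constant (-36) and nonzero, while all higher differences vanish, so the minimal degree is 3.

3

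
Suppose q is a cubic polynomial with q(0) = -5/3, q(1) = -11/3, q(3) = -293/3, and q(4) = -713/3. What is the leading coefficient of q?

Write q(x) = ax^3 + bx^2 + cx + d. Substituting each data point gives a linear system:
  d = -5/3
  a + b + c + d = -11/3
  27a + 9b + 3c + d = -293/3
  64a + 16b + 4c + d = -713/3
Solving the system yields a = -4, b = 1, c = 1, d = -5/3.
So q(x) = -4x^3 + x^2 + x - 5/3.
The leading coefficient is -4.

-4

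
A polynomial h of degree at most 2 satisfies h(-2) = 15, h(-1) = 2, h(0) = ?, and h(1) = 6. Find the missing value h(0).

-1

On equispaced nodes a degree-2 polynomial has vanishing third forward difference, so
  - h(-2) + 3·h(-1) - 3·h(0) + h(1) = 0.
Substituting the known values and solving for h(0):
  -3·h(0) = 3
  h(0) = -1.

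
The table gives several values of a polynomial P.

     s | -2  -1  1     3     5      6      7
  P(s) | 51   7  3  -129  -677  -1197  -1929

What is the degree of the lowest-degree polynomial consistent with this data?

3

Divided differences on the nodes -2, -1, 1, 3, 5, 6, 7:
  order 0: 51  7  3  -129  -677  -1197  -1929
  order 1: -44  -2  -66  -274  -520  -732
  order 2: 14  -16  -52  -82  -106
  order 3: -6  -6  -6  -6
  order 4: 0  0  0
  order 5: 0  0
  order 6: 0
The order-3 divided differences are all -6 (nonzero) and every higher order vanishes, so the data lies on a polynomial of degree exactly 3.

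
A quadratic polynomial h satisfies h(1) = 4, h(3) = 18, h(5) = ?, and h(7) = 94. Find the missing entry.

On equispaced nodes a degree-2 polynomial has vanishing third forward difference, so
  - h(1) + 3·h(3) - 3·h(5) + h(7) = 0.
Substituting the known values and solving for h(5):
  -3·h(5) = -144
  h(5) = 48.

48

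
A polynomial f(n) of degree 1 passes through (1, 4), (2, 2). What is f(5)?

-4

Write f(n) = an + b. Substituting each data point gives a linear system:
  a + b = 4
  2a + b = 2
Solving the system yields a = -2, b = 6.
So f(n) = -2n + 6.
Then f(5) = -4.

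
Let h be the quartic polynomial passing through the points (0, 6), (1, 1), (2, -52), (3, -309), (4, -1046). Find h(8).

Write h(s) = as^4 + bs^3 + cs^2 + ds + e. Substituting each data point gives a linear system:
  e = 6
  a + b + c + d + e = 1
  16a + 8b + 4c + 2d + e = -52
  81a + 27b + 9c + 3d + e = -309
  256a + 64b + 16c + 4d + e = -1046
Solving the system yields a = -5, b = 4, c = -1, d = -3, e = 6.
So h(s) = -5s^4 + 4s^3 - s^2 - 3s + 6.
Then h(8) = -18514.

-18514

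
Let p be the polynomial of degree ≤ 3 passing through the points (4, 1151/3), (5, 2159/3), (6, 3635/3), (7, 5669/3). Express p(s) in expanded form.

p(s) = 5s^3 + 3s^2 + 4s - 1/3

Write p(s) = as^3 + bs^2 + cs + d. Substituting each data point gives a linear system:
  64a + 16b + 4c + d = 1151/3
  125a + 25b + 5c + d = 2159/3
  216a + 36b + 6c + d = 3635/3
  343a + 49b + 7c + d = 5669/3
Solving the system yields a = 5, b = 3, c = 4, d = -1/3.
So p(s) = 5s^3 + 3s^2 + 4s - 1/3.
Check: p(5) = 2159/3. ✓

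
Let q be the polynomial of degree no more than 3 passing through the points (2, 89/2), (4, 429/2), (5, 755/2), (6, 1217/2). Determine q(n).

Using the Lagrange interpolation formula with nodes 2, 4, 5, 6:
  L_0(n) = (n - 4)(n - 5)(n - 6) / -24
  L_1(n) = (n - 2)(n - 5)(n - 6) / 4
  L_2(n) = (n - 2)(n - 4)(n - 6) / -3
  L_3(n) = (n - 2)(n - 4)(n - 5) / 8
Then q(n) = 89/2·L_0(n) + 429/2·L_1(n) + 755/2·L_2(n) + 1217/2·L_3(n).
Expanding and collecting terms gives q(n) = 2n³ + 4n² + 5n + 5/2.
Check: q(6) = 1217/2. ✓

q(n) = 2n^3 + 4n^2 + 5n + 5/2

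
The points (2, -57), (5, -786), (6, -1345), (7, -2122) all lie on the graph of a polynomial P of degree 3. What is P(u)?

Write P(u) = au^3 + bu^2 + cu + d. Substituting each data point gives a linear system:
  8a + 4b + 2c + d = -57
  125a + 25b + 5c + d = -786
  216a + 36b + 6c + d = -1345
  343a + 49b + 7c + d = -2122
Solving the system yields a = -6, b = -1, c = -2, d = -1.
So P(u) = -6u³ - u² - 2u - 1.
Check: P(5) = -786. ✓

P(u) = -6u^3 - u^2 - 2u - 1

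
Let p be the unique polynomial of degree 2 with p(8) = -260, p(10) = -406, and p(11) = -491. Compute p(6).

-146

Write p(n) = an^2 + bn + c. Substituting each data point gives a linear system:
  64a + 8b + c = -260
  100a + 10b + c = -406
  121a + 11b + c = -491
Solving the system yields a = -4, b = -1, c = 4.
So p(n) = -4n^2 - n + 4.
Then p(6) = -146.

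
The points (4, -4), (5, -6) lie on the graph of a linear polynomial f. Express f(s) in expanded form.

f(s) = -2s + 4

Using the Lagrange interpolation formula with nodes 4, 5:
  L_0(s) = (s - 5) / -1
  L_1(s) = (s - 4) / 1
Then f(s) = -4·L_0(s) - 6·L_1(s).
Expanding and collecting terms gives f(s) = -2s + 4.
Check: f(5) = -6. ✓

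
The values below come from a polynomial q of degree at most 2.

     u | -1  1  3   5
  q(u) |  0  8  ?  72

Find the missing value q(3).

32

The 3 known points determine the degree-2 polynomial uniquely.
Write q(u) = au^2 + bu + c. Substituting each data point gives a linear system:
  a - b + c = 0
  a + b + c = 8
  25a + 5b + c = 72
Solving the system yields a = 2, b = 4, c = 2.
So q(u) = 2u^2 + 4u + 2.
Then q(3) = 32.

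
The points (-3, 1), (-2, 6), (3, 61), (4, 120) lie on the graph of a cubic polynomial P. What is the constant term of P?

Write P(x) = ax^3 + bx^2 + cx + d. Substituting each data point gives a linear system:
  -27a + 9b - 3c + d = 1
  -8a + 4b - 2c + d = 6
  27a + 9b + 3c + d = 61
  64a + 16b + 4c + d = 120
Solving the system yields a = 1, b = 3, c = 1, d = 4.
So P(x) = x^3 + 3x^2 + x + 4.
The constant term is 4.

4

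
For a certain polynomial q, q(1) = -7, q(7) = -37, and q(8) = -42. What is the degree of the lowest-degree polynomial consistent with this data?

1

Divided differences on the nodes 1, 7, 8:
  order 0: -7  -37  -42
  order 1: -5  -5
  order 2: 0
The order-1 divided differences are all -5 (nonzero) and every higher order vanishes, so the data lies on a polynomial of degree exactly 1.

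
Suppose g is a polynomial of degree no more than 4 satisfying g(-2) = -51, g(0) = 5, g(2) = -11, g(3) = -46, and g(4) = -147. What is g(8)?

-2891

Write g(n) = an^4 + bn^3 + cn^2 + dn + e. Substituting each data point gives a linear system:
  16a - 8b + 4c - 2d + e = -51
  e = 5
  16a + 8b + 4c + 2d + e = -11
  81a + 27b + 9c + 3d + e = -46
  256a + 64b + 16c + 4d + e = -147
Solving the system yields a = -1, b = 3, c = -5, d = -2, e = 5.
So g(n) = -n^4 + 3n^3 - 5n^2 - 2n + 5.
Then g(8) = -2891.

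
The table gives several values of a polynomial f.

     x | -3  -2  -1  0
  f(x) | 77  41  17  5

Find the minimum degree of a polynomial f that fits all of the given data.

2

Forward differences of the values at x = -3, -2, -1, 0:
  f  : 77  41  17  5
  Δ  : -36  -24  -12
  Δ^2: 12  12
  Δ^3: 0
The second differences are constant (12) and nonzero, while all higher differences vanish, so the minimal degree is 2.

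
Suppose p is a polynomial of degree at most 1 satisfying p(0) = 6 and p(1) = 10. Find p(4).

22

Write p(n) = an + b. Substituting each data point gives a linear system:
  b = 6
  a + b = 10
Solving the system yields a = 4, b = 6.
So p(n) = 4n + 6.
Then p(4) = 22.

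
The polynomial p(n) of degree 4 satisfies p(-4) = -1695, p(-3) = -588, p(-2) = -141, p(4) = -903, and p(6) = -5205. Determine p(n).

p(n) = -5n^4 + 6n^3 - n^2 + 3n - 3

Write p(n) = an^4 + bn^3 + cn^2 + dn + e. Substituting each data point gives a linear system:
  256a - 64b + 16c - 4d + e = -1695
  81a - 27b + 9c - 3d + e = -588
  16a - 8b + 4c - 2d + e = -141
  256a + 64b + 16c + 4d + e = -903
  1296a + 216b + 36c + 6d + e = -5205
Solving the system yields a = -5, b = 6, c = -1, d = 3, e = -3.
So p(n) = -5n⁴ + 6n³ - n² + 3n - 3.
Check: p(4) = -903. ✓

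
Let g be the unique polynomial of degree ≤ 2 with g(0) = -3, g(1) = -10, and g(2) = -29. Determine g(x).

g(x) = -6x^2 - x - 3

Using the Lagrange interpolation formula with nodes 0, 1, 2:
  L_0(x) = (x - 1)(x - 2) / 2
  L_1(x) = x(x - 2) / -1
  L_2(x) = x(x - 1) / 2
Then g(x) = -3·L_0(x) - 10·L_1(x) - 29·L_2(x).
Expanding and collecting terms gives g(x) = -6x² - x - 3.
Check: g(2) = -29. ✓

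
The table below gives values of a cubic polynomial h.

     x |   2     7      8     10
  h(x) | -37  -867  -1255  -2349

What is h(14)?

Write h(x) = ax^3 + bx^2 + cx + d. Substituting each data point gives a linear system:
  8a + 4b + 2c + d = -37
  343a + 49b + 7c + d = -867
  512a + 64b + 8c + d = -1255
  1000a + 100b + 10c + d = -2349
Solving the system yields a = -2, b = -3, c = -5, d = 1.
So h(x) = -2x³ - 3x² - 5x + 1.
Then h(14) = -6145.

-6145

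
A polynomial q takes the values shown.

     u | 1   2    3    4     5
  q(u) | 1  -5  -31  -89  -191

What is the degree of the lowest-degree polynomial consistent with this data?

3

Forward differences of the values at u = 1, 2, 3, 4, 5:
  q  : 1  -5  -31  -89  -191
  Δ  : -6  -26  -58  -102
  Δ^2: -20  -32  -44
  Δ^3: -12  -12
  Δ^4: 0
The third differences are constant (-12) and nonzero, while all higher differences vanish, so the minimal degree is 3.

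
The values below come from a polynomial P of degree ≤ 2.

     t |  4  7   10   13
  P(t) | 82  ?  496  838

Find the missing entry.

The 3 known points determine the degree-2 polynomial uniquely.
Write P(t) = at^2 + bt + c. Substituting each data point gives a linear system:
  16a + 4b + c = 82
  100a + 10b + c = 496
  169a + 13b + c = 838
Solving the system yields a = 5, b = -1, c = 6.
So P(t) = 5t^2 - t + 6.
Then P(7) = 244.

244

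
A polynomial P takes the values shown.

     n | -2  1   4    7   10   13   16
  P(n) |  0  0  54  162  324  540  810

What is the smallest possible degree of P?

2

Forward differences of the values at n = -2, 1, 4, 7, 10, 13, 16:
  P  : 0  0  54  162  324  540  810
  Δ  : 0  54  108  162  216  270
  Δ^2: 54  54  54  54  54
  Δ^3: 0  0  0  0
  Δ^4: 0  0  0
  Δ^5: 0  0
  Δ^6: 0
The second differences are constant (54) and nonzero, while all higher differences vanish, so the minimal degree is 2.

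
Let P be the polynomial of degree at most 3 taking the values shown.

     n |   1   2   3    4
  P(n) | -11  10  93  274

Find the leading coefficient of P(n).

6

Write P(n) = an^3 + bn^2 + cn + d. Substituting each data point gives a linear system:
  a + b + c + d = -11
  8a + 4b + 2c + d = 10
  27a + 9b + 3c + d = 93
  64a + 16b + 4c + d = 274
Solving the system yields a = 6, b = -5, c = -6, d = -6.
So P(n) = 6n^3 - 5n^2 - 6n - 6.
The leading coefficient is 6.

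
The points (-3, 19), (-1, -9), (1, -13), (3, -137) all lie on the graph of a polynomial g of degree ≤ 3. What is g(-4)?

Write g(s) = as^3 + bs^2 + cs + d. Substituting each data point gives a linear system:
  -27a + 9b - 3c + d = 19
  -a + b - c + d = -9
  a + b + c + d = -13
  27a + 9b + 3c + d = -137
Solving the system yields a = -3, b = -6, c = 1, d = -5.
So g(s) = -3s^3 - 6s^2 + s - 5.
Then g(-4) = 87.

87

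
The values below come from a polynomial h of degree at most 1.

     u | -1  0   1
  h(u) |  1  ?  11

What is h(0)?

6

The 2 known points determine the degree-1 polynomial uniquely.
Write h(u) = au + b. Substituting each data point gives a linear system:
  -a + b = 1
  a + b = 11
Solving the system yields a = 5, b = 6.
So h(u) = 5u + 6.
Then h(0) = 6.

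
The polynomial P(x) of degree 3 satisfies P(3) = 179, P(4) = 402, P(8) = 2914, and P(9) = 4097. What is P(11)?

7339

Using the Lagrange interpolation formula with nodes 3, 4, 8, 9:
  L_0(x) = (x - 4)(x - 8)(x - 9) / -30
  L_1(x) = (x - 3)(x - 8)(x - 9) / 20
  L_2(x) = (x - 3)(x - 4)(x - 9) / -20
  L_3(x) = (x - 3)(x - 4)(x - 8) / 30
Then P(x) = 179·L_0(x) + 402·L_1(x) + 2914·L_2(x) + 4097·L_3(x).
Expanding and collecting terms gives P(x) = 5x³ + 6x² - 4x + 2.
Evaluating at x = 11: P(11) = 7339.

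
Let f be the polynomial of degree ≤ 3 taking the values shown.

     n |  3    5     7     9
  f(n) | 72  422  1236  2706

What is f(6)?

Forward differences of the values at n = 3, 5, 7, 9:
  f  : 72  422  1236  2706
  Δ  : 350  814  1470
  Δ^2: 464  656
  Δ^3: 192
The third differences are constant, confirming degree 3.
Interpolating (Newton forward form) and evaluating at n = 6 gives f(6) = 759.

759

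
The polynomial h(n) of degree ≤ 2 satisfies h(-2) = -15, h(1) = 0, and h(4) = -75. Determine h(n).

Using the Lagrange interpolation formula with nodes -2, 1, 4:
  L_0(n) = (n - 1)(n - 4) / 18
  L_1(n) = (n + 2)(n - 4) / -9
  L_2(n) = (n + 2)(n - 1) / 18
Then h(n) = -15·L_0(n) + 0·L_1(n) - 75·L_2(n).
Expanding and collecting terms gives h(n) = -5n² + 5.
Check: h(4) = -75. ✓

h(n) = -5n^2 + 5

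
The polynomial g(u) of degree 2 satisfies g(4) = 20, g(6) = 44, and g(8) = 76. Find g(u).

g(u) = u^2 + 2u - 4

Write g(u) = au^2 + bu + c. Substituting each data point gives a linear system:
  16a + 4b + c = 20
  36a + 6b + c = 44
  64a + 8b + c = 76
Solving the system yields a = 1, b = 2, c = -4.
So g(u) = u² + 2u - 4.
Check: g(8) = 76. ✓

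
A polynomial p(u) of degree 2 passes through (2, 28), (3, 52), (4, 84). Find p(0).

Using the Lagrange interpolation formula with nodes 2, 3, 4:
  L_0(u) = (u - 3)(u - 4) / 2
  L_1(u) = (u - 2)(u - 4) / -1
  L_2(u) = (u - 2)(u - 3) / 2
Then p(u) = 28·L_0(u) + 52·L_1(u) + 84·L_2(u).
Expanding and collecting terms gives p(u) = 4u^2 + 4u + 4.
Evaluating at u = 0: p(0) = 4.

4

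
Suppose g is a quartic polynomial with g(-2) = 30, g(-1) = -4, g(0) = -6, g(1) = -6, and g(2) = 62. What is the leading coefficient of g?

Write g(x) = ax^4 + bx^3 + cx^2 + dx + e. Substituting each data point gives a linear system:
  16a - 8b + 4c - 2d + e = 30
  a - b + c - d + e = -4
  e = -6
  a + b + c + d + e = -6
  16a + 8b + 4c + 2d + e = 62
Solving the system yields a = 4, b = 3, c = -3, d = -4, e = -6.
So g(x) = 4x^4 + 3x^3 - 3x^2 - 4x - 6.
The leading coefficient is 4.

4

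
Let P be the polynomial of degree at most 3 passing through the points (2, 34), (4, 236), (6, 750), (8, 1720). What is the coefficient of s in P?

-1

Write P(s) = as^3 + bs^2 + cs + d. Substituting each data point gives a linear system:
  8a + 4b + 2c + d = 34
  64a + 16b + 4c + d = 236
  216a + 36b + 6c + d = 750
  512a + 64b + 8c + d = 1720
Solving the system yields a = 3, b = 3, c = -1, d = 0.
So P(s) = 3s^3 + 3s^2 - s.
The coefficient of s is -1.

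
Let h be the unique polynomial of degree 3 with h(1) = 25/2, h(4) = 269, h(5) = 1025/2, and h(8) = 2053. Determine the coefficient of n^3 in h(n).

4

Write h(n) = an^3 + bn^2 + cn + d. Substituting each data point gives a linear system:
  a + b + c + d = 25/2
  64a + 16b + 4c + d = 269
  125a + 25b + 5c + d = 1025/2
  512a + 64b + 8c + d = 2053
Solving the system yields a = 4, b = -1/2, c = 4, d = 5.
So h(n) = 4n^3 - (1/2)n^2 + 4n + 5.
The leading coefficient is 4.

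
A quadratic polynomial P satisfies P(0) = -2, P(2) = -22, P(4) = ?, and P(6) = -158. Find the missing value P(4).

-74

The 3 known points determine the degree-2 polynomial uniquely.
Write P(t) = at^2 + bt + c. Substituting each data point gives a linear system:
  c = -2
  4a + 2b + c = -22
  36a + 6b + c = -158
Solving the system yields a = -4, b = -2, c = -2.
So P(t) = -4t² - 2t - 2.
Then P(4) = -74.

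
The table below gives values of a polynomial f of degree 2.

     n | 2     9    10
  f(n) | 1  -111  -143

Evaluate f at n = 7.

-59

Using the Lagrange interpolation formula with nodes 2, 9, 10:
  L_0(n) = (n - 9)(n - 10) / 56
  L_1(n) = (n - 2)(n - 10) / -7
  L_2(n) = (n - 2)(n - 9) / 8
Then f(n) = 1·L_0(n) - 111·L_1(n) - 143·L_2(n).
Expanding and collecting terms gives f(n) = -2n^2 + 6n - 3.
Evaluating at n = 7: f(7) = -59.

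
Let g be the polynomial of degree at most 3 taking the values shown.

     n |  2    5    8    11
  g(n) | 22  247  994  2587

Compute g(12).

3362

Forward differences of the values at n = 2, 5, 8, 11:
  g  : 22  247  994  2587
  Δ  : 225  747  1593
  Δ^2: 522  846
  Δ^3: 324
The third differences are constant, confirming degree 3.
Interpolating (Newton forward form) and evaluating at n = 12 gives g(12) = 3362.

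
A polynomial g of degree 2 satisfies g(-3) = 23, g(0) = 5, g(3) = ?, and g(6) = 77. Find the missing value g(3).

23

The 3 known points determine the degree-2 polynomial uniquely.
Write g(u) = au^2 + bu + c. Substituting each data point gives a linear system:
  9a - 3b + c = 23
  c = 5
  36a + 6b + c = 77
Solving the system yields a = 2, b = 0, c = 5.
So g(u) = 2u² + 5.
Then g(3) = 23.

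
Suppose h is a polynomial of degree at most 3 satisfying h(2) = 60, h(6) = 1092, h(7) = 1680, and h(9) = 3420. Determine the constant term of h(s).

0

Write h(s) = as^3 + bs^2 + cs + d. Substituting each data point gives a linear system:
  8a + 4b + 2c + d = 60
  216a + 36b + 6c + d = 1092
  343a + 49b + 7c + d = 1680
  729a + 81b + 9c + d = 3420
Solving the system yields a = 4, b = 6, c = 2, d = 0.
So h(s) = 4s³ + 6s² + 2s.
The constant term is 0.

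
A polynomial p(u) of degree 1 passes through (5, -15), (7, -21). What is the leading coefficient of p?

Write p(u) = au + b. Substituting each data point gives a linear system:
  5a + b = -15
  7a + b = -21
Solving the system yields a = -3, b = 0.
So p(u) = -3u.
The leading coefficient is -3.

-3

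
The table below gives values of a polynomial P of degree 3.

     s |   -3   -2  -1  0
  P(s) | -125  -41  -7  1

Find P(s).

P(s) = 4s^3 - s^2 + 3s + 1

Using the Lagrange interpolation formula with nodes -3, -2, -1, 0:
  L_0(s) = (s + 2)(s + 1)s / -6
  L_1(s) = (s + 3)(s + 1)s / 2
  L_2(s) = (s + 3)(s + 2)s / -2
  L_3(s) = (s + 3)(s + 2)(s + 1) / 6
Then P(s) = -125·L_0(s) - 41·L_1(s) - 7·L_2(s) + 1·L_3(s).
Expanding and collecting terms gives P(s) = 4s^3 - s^2 + 3s + 1.
Check: P(0) = 1. ✓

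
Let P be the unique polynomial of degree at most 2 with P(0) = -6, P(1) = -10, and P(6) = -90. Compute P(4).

Write P(u) = au^2 + bu + c. Substituting each data point gives a linear system:
  c = -6
  a + b + c = -10
  36a + 6b + c = -90
Solving the system yields a = -2, b = -2, c = -6.
So P(u) = -2u^2 - 2u - 6.
Then P(4) = -46.

-46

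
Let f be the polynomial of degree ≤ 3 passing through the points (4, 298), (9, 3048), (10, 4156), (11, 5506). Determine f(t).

Using the Lagrange interpolation formula with nodes 4, 9, 10, 11:
  L_0(t) = (t - 9)(t - 10)(t - 11) / -210
  L_1(t) = (t - 4)(t - 10)(t - 11) / 10
  L_2(t) = (t - 4)(t - 9)(t - 11) / -6
  L_3(t) = (t - 4)(t - 9)(t - 10) / 14
Then f(t) = 298·L_0(t) + 3048·L_1(t) + 4156·L_2(t) + 5506·L_3(t).
Expanding and collecting terms gives f(t) = 4t^3 + t^2 + 5t + 6.
Check: f(10) = 4156. ✓

f(t) = 4t^3 + t^2 + 5t + 6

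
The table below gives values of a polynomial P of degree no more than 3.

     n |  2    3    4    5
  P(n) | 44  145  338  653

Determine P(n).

P(n) = 5n^3 + n^2 + n - 2

Using the Lagrange interpolation formula with nodes 2, 3, 4, 5:
  L_0(n) = (n - 3)(n - 4)(n - 5) / -6
  L_1(n) = (n - 2)(n - 4)(n - 5) / 2
  L_2(n) = (n - 2)(n - 3)(n - 5) / -2
  L_3(n) = (n - 2)(n - 3)(n - 4) / 6
Then P(n) = 44·L_0(n) + 145·L_1(n) + 338·L_2(n) + 653·L_3(n).
Expanding and collecting terms gives P(n) = 5n^3 + n^2 + n - 2.
Check: P(2) = 44. ✓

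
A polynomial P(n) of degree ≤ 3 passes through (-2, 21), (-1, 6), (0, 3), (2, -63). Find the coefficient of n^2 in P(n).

-6

Write P(n) = an^3 + bn^2 + cn + d. Substituting each data point gives a linear system:
  -8a + 4b - 2c + d = 21
  -a + b - c + d = 6
  d = 3
  8a + 4b + 2c + d = -63
Solving the system yields a = -4, b = -6, c = -5, d = 3.
So P(n) = -4n^3 - 6n^2 - 5n + 3.
The coefficient of n^2 is -6.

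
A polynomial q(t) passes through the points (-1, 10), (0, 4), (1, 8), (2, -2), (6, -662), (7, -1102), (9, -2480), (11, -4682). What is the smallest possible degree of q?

Divided differences on the nodes -1, 0, 1, 2, 6, 7, 9, 11:
  order 0: 10  4  8  -2  -662  -1102  -2480  -4682
  order 1: -6  4  -10  -165  -440  -689  -1101
  order 2: 5  -7  -31  -55  -83  -103
  order 3: -4  -4  -4  -4  -4
  order 4: 0  0  0  0
  order 5: 0  0  0
  order 6: 0  0
  order 7: 0
The order-3 divided differences are all -4 (nonzero) and every higher order vanishes, so the data lies on a polynomial of degree exactly 3.

3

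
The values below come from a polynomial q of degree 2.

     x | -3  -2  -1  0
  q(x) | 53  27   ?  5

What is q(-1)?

11

On equispaced nodes a degree-2 polynomial has vanishing third forward difference, so
  - q(-3) + 3·q(-2) - 3·q(-1) + q(0) = 0.
Substituting the known values and solving for q(-1):
  -3·q(-1) = -33
  q(-1) = 11.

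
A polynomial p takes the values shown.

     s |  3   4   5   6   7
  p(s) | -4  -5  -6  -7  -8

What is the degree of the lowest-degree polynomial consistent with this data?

1

Forward differences of the values at s = 3, 4, 5, 6, 7:
  p  : -4  -5  -6  -7  -8
  Δ  : -1  -1  -1  -1
  Δ^2: 0  0  0
  Δ^3: 0  0
  Δ^4: 0
The first differences are constant (-1) and nonzero, while all higher differences vanish, so the minimal degree is 1.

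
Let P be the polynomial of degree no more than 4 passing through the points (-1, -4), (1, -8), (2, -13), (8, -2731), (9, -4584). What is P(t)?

P(t) = -t^4 + 3t^3 - 2t^2 - 5t - 3

Write P(t) = at^4 + bt^3 + ct^2 + dt + e. Substituting each data point gives a linear system:
  a - b + c - d + e = -4
  a + b + c + d + e = -8
  16a + 8b + 4c + 2d + e = -13
  4096a + 512b + 64c + 8d + e = -2731
  6561a + 729b + 81c + 9d + e = -4584
Solving the system yields a = -1, b = 3, c = -2, d = -5, e = -3.
So P(t) = -t^4 + 3t^3 - 2t^2 - 5t - 3.
Check: P(1) = -8. ✓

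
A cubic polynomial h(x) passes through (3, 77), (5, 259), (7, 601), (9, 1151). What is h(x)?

Write h(x) = ax^3 + bx^2 + cx + d. Substituting each data point gives a linear system:
  27a + 9b + 3c + d = 77
  125a + 25b + 5c + d = 259
  343a + 49b + 7c + d = 601
  729a + 81b + 9c + d = 1151
Solving the system yields a = 1, b = 5, c = 2, d = -1.
So h(x) = x^3 + 5x^2 + 2x - 1.
Check: h(7) = 601. ✓

h(x) = x^3 + 5x^2 + 2x - 1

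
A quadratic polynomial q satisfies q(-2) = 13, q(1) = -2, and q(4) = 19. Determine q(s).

Write q(s) = as^2 + bs + c. Substituting each data point gives a linear system:
  4a - 2b + c = 13
  a + b + c = -2
  16a + 4b + c = 19
Solving the system yields a = 2, b = -3, c = -1.
So q(s) = 2s² - 3s - 1.
Check: q(1) = -2. ✓

q(s) = 2s^2 - 3s - 1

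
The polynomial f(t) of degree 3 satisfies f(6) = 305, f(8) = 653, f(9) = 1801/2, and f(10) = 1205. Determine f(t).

Write f(t) = at^3 + bt^2 + ct + d. Substituting each data point gives a linear system:
  216a + 36b + 6c + d = 305
  512a + 64b + 8c + d = 653
  729a + 81b + 9c + d = 1801/2
  1000a + 100b + 10c + d = 1205
Solving the system yields a = 1, b = 3/2, c = 5, d = 5.
So f(t) = t^3 + (3/2)t^2 + 5t + 5.
Check: f(6) = 305. ✓

f(t) = t^3 + (3/2)t^2 + 5t + 5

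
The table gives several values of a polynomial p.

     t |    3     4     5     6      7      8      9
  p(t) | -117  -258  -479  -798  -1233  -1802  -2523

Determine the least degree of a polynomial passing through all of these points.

3

Forward differences of the values at t = 3, 4, 5, 6, 7, 8, 9:
  p  : -117  -258  -479  -798  -1233  -1802  -2523
  Δ  : -141  -221  -319  -435  -569  -721
  Δ^2: -80  -98  -116  -134  -152
  Δ^3: -18  -18  -18  -18
  Δ^4: 0  0  0
  Δ^5: 0  0
  Δ^6: 0
The third differences are constant (-18) and nonzero, while all higher differences vanish, so the minimal degree is 3.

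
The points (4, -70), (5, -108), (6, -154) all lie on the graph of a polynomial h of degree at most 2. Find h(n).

h(n) = -4n^2 - 2n + 2

Using the Lagrange interpolation formula with nodes 4, 5, 6:
  L_0(n) = (n - 5)(n - 6) / 2
  L_1(n) = (n - 4)(n - 6) / -1
  L_2(n) = (n - 4)(n - 5) / 2
Then h(n) = -70·L_0(n) - 108·L_1(n) - 154·L_2(n).
Expanding and collecting terms gives h(n) = -4n² - 2n + 2.
Check: h(5) = -108. ✓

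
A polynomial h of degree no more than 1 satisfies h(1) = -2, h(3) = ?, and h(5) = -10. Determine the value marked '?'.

The 2 known points determine the degree-1 polynomial uniquely.
Write h(x) = ax + b. Substituting each data point gives a linear system:
  a + b = -2
  5a + b = -10
Solving the system yields a = -2, b = 0.
So h(x) = -2x.
Then h(3) = -6.

-6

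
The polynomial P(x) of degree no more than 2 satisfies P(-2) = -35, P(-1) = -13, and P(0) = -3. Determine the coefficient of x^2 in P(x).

-6

Write P(x) = ax^2 + bx + c. Substituting each data point gives a linear system:
  4a - 2b + c = -35
  a - b + c = -13
  c = -3
Solving the system yields a = -6, b = 4, c = -3.
So P(x) = -6x² + 4x - 3.
The leading coefficient is -6.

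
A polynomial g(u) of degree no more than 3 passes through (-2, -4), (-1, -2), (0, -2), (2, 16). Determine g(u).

g(u) = u^3 + 2u^2 + u - 2

Write g(u) = au^3 + bu^2 + cu + d. Substituting each data point gives a linear system:
  -8a + 4b - 2c + d = -4
  -a + b - c + d = -2
  d = -2
  8a + 4b + 2c + d = 16
Solving the system yields a = 1, b = 2, c = 1, d = -2.
So g(u) = u^3 + 2u^2 + u - 2.
Check: g(-1) = -2. ✓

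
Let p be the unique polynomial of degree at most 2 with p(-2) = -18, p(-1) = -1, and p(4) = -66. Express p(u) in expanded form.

p(u) = -5u^2 + 2u + 6

Write p(u) = au^2 + bu + c. Substituting each data point gives a linear system:
  4a - 2b + c = -18
  a - b + c = -1
  16a + 4b + c = -66
Solving the system yields a = -5, b = 2, c = 6.
So p(u) = -5u² + 2u + 6.
Check: p(4) = -66. ✓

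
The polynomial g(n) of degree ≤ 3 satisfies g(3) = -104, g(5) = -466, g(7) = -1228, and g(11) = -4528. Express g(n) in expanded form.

Write g(n) = an^3 + bn^2 + cn + d. Substituting each data point gives a linear system:
  27a + 9b + 3c + d = -104
  125a + 25b + 5c + d = -466
  343a + 49b + 7c + d = -1228
  1331a + 121b + 11c + d = -4528
Solving the system yields a = -3, b = -5, c = 6, d = 4.
So g(n) = -3n^3 - 5n^2 + 6n + 4.
Check: g(11) = -4528. ✓

g(n) = -3n^3 - 5n^2 + 6n + 4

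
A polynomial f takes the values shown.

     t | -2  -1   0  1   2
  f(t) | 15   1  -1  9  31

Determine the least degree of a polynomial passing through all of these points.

Forward differences of the values at t = -2, -1, 0, 1, 2:
  f  : 15  1  -1  9  31
  Δ  : -14  -2  10  22
  Δ^2: 12  12  12
  Δ^3: 0  0
  Δ^4: 0
The second differences are constant (12) and nonzero, while all higher differences vanish, so the minimal degree is 2.

2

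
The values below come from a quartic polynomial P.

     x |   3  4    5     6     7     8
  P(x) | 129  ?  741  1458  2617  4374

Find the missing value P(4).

334

The 5 known points determine the degree-4 polynomial uniquely.
Write P(x) = ax^4 + bx^3 + cx^2 + dx + e. Substituting each data point gives a linear system:
  81a + 27b + 9c + 3d + e = 129
  625a + 125b + 25c + 5d + e = 741
  1296a + 216b + 36c + 6d + e = 1458
  2401a + 343b + 49c + 7d + e = 2617
  4096a + 512b + 64c + 8d + e = 4374
Solving the system yields a = 1, b = 0, c = 4, d = 2, e = 6.
So P(x) = x⁴ + 4x² + 2x + 6.
Then P(4) = 334.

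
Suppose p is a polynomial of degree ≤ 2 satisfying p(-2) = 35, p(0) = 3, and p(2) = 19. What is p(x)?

Using the Lagrange interpolation formula with nodes -2, 0, 2:
  L_0(x) = x(x - 2) / 8
  L_1(x) = (x + 2)(x - 2) / -4
  L_2(x) = (x + 2)x / 8
Then p(x) = 35·L_0(x) + 3·L_1(x) + 19·L_2(x).
Expanding and collecting terms gives p(x) = 6x² - 4x + 3.
Check: p(2) = 19. ✓

p(x) = 6x^2 - 4x + 3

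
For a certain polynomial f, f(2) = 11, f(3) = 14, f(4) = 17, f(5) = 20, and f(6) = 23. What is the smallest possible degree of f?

1

Forward differences of the values at s = 2, 3, 4, 5, 6:
  f  : 11  14  17  20  23
  Δ  : 3  3  3  3
  Δ^2: 0  0  0
  Δ^3: 0  0
  Δ^4: 0
The first differences are constant (3) and nonzero, while all higher differences vanish, so the minimal degree is 1.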